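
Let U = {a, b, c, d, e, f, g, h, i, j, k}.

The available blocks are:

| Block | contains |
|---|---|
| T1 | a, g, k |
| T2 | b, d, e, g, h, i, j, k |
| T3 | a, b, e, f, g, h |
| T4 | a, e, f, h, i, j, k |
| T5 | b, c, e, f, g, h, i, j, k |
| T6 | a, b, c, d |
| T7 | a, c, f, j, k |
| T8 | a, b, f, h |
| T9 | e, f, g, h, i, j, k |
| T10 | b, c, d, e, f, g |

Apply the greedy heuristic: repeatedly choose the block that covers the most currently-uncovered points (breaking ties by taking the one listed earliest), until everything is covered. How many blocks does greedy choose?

Greedy: pick T5 (covers 9 new) → pick T6 (covers 2 new). Total picks: 2.

2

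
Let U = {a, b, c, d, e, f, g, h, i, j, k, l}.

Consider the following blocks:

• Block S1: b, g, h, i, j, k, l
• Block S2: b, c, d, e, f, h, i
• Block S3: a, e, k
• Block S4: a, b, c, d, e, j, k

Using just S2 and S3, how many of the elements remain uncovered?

3

Union of S2, S3 = {a, b, c, d, e, f, h, i, k}.
Not covered: g, j, l — 3 elements.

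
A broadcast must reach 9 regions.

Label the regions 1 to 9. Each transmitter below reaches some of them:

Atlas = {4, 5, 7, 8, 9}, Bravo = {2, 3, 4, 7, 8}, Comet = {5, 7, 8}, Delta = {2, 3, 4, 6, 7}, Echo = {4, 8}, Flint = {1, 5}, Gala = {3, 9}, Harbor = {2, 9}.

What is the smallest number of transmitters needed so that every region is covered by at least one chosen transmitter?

Atlas and Delta and Flint together: Atlas ∪ Delta ∪ Flint = {1, 2, 3, 4, 5, 6, 7, 8, 9} — every region is covered.
Only Flint contains 1, so Flint is forced; the remaining 7 regions need at least 2 more transmitters (each remaining transmitter adds at most 5) — so at least 3 transmitters are needed, and 3 is optimal.

3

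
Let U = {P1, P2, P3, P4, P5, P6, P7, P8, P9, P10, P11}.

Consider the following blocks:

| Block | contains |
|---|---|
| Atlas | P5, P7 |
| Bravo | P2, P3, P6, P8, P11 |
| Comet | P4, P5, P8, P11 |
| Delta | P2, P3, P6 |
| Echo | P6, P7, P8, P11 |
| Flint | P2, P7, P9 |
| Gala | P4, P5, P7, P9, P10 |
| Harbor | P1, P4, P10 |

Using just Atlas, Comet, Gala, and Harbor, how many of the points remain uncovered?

Union of Atlas, Comet, Gala, Harbor = {P1, P4, P5, P7, P8, P9, P10, P11}.
Not covered: P2, P3, P6 — 3 points.

3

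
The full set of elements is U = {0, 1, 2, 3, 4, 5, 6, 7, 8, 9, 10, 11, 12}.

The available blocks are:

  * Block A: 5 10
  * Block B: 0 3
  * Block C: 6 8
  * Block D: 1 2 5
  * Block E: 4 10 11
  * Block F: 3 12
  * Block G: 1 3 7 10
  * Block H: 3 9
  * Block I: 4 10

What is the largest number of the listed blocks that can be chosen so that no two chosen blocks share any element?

C, D, E, F are pairwise disjoint (C={6,8}; D={1,2,5}; E={4,10,11}; F={3,12}).
Every remaining block overlaps one of these, and no 5 of the listed blocks are pairwise disjoint, so 4 is the maximum.

4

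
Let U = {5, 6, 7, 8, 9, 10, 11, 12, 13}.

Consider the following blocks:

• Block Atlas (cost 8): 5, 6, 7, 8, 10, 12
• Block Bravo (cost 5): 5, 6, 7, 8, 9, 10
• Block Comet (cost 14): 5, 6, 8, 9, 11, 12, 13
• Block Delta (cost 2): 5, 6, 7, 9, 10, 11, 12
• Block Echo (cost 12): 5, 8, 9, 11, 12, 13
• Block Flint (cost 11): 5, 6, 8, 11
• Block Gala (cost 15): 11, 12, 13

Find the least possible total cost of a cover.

Delta, Echo together cover every item (Delta ∪ Echo = {5, 6, 7, 8, 9, 10, 11, 12, 13}); total cost 2 + 12 = 14.
The greedy pick Delta, Bravo, Echo costs 19; no covering selection beats 14.

14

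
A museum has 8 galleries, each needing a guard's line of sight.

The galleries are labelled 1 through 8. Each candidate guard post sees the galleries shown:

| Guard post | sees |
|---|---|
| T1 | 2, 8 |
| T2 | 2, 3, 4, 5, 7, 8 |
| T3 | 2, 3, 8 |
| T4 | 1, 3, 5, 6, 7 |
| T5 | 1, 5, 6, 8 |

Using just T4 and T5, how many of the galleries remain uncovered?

Union of T4, T5 = {1, 3, 5, 6, 7, 8}.
Not covered: 2, 4 — 2 galleries.

2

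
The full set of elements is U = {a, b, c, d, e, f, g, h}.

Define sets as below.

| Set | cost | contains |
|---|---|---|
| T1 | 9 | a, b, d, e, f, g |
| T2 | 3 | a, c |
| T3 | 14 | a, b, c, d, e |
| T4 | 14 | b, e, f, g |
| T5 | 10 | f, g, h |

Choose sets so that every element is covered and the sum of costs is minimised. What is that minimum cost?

22

T1, T2, T5 together cover every element (T1 ∪ T2 ∪ T5 = {a, b, c, d, e, f, g, h}); total cost 9 + 3 + 10 = 22.
No covering selection has total cost below 22.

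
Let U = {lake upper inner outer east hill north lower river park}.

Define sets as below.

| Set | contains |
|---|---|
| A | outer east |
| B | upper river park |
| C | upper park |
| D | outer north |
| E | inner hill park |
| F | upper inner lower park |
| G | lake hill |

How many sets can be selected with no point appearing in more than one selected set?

3

C, D, G are pairwise disjoint (C={upper,park}; D={outer,north}; G={lake,hill}).
Every remaining set overlaps one of these, and no 4 of the listed sets are pairwise disjoint, so 3 is the maximum.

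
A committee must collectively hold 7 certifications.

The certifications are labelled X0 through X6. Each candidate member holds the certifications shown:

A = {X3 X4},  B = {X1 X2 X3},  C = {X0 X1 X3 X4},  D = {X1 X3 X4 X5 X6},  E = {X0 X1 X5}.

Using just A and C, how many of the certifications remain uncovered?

3

Union of A, C = {X0, X1, X3, X4}.
Not covered: X2, X5, X6 — 3 certifications.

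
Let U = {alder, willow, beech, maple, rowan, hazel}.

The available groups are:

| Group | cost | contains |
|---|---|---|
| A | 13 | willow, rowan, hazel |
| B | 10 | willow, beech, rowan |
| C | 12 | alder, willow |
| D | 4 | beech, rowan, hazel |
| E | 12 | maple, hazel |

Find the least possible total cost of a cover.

C, D, E together cover every element (C ∪ D ∪ E = {alder, willow, beech, maple, rowan, hazel}); total cost 12 + 4 + 12 = 28.
No covering selection has total cost below 28.

28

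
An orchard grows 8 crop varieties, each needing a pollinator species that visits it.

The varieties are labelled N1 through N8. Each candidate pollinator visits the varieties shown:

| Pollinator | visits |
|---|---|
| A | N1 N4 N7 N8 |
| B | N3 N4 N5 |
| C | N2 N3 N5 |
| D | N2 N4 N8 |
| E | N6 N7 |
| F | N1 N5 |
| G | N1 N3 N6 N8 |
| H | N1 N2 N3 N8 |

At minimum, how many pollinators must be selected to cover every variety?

A and C and E together: A ∪ C ∪ E = {N1, N2, N3, N4, N5, N6, N7, N8} — every variety is covered.
No 2 of the 8 pollinators cover everything (all 28 combinations miss at least one variety), so 3 is optimal.

3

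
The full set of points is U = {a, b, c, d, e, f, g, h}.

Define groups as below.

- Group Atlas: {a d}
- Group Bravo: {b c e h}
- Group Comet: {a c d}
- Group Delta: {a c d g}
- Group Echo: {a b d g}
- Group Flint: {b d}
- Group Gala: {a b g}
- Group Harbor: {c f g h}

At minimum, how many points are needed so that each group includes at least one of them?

Take T = {a, b, h}. Each listed group contains at least one of these, so T is a hitting set of size 3.
No choice of 2 points meets every group, so 3 is the minimum.

3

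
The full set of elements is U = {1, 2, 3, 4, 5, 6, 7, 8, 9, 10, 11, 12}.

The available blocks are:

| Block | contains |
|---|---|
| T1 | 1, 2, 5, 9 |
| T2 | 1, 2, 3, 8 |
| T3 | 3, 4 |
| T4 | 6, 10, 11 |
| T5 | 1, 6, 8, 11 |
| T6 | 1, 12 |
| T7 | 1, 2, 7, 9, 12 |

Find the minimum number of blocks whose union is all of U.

Take {T1, T3, T4, T5, T7}. Their union is {1, 2, 3, 4, 5, 6, 7, 8, 9, 10, 11, 12}, which is all 12 elements.
No 4 of the 7 blocks cover everything (all 35 combinations miss at least one element), so 5 is optimal.

5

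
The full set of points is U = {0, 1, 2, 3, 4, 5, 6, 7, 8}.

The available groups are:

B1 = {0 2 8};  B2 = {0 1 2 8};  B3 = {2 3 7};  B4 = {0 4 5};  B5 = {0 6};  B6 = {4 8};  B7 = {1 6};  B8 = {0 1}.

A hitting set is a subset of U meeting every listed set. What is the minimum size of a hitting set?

4

H = {0, 1, 3, 8} meets every group (each contains at least one member of H), and |H| = 4.
No choice of 3 points meets every group, so 4 is the minimum.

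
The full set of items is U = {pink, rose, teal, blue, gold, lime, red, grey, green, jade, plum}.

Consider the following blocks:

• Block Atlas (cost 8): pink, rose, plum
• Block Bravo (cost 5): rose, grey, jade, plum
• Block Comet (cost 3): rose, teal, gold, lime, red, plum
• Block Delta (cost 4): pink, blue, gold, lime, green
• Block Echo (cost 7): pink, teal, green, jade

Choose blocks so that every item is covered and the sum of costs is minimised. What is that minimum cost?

12

Bravo, Comet, Delta together cover every item (Bravo ∪ Comet ∪ Delta = {pink, rose, teal, blue, gold, lime, red, grey, green, jade, plum}); total cost 5 + 3 + 4 = 12.
No covering selection has total cost below 12.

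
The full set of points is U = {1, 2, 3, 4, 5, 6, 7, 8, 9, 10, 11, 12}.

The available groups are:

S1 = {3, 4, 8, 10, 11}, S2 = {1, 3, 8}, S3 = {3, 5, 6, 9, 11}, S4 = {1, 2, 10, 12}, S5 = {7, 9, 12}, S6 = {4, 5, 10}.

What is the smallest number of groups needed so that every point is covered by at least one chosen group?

Take {S1, S3, S4, S5}. Their union is {1, 2, 3, 4, 5, 6, 7, 8, 9, 10, 11, 12}, which is all 12 points.
No 3 of the 6 groups cover everything (all 20 combinations miss at least one point), so 4 is optimal.

4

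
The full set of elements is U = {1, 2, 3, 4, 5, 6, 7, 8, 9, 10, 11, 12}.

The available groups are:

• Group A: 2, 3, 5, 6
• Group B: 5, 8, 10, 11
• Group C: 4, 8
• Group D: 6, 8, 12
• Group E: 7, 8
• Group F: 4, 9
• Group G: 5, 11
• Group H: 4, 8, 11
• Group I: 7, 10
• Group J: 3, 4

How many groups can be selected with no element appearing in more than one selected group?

4

D, G, I, J are pairwise disjoint (D={6,8,12}; G={5,11}; I={7,10}; J={3,4}).
Every remaining group overlaps one of these, and no 5 of the listed groups are pairwise disjoint, so 4 is the maximum.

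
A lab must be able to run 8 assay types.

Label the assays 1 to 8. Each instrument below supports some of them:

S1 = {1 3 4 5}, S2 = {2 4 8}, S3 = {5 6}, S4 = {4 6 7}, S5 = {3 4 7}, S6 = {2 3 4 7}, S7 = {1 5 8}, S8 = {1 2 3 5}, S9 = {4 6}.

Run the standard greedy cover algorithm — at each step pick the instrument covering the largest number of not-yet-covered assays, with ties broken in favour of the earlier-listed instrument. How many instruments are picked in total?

Greedy: pick S1 (covers 4 new) → pick S2 (covers 2 new) → pick S4 (covers 2 new). Total picks: 3.

3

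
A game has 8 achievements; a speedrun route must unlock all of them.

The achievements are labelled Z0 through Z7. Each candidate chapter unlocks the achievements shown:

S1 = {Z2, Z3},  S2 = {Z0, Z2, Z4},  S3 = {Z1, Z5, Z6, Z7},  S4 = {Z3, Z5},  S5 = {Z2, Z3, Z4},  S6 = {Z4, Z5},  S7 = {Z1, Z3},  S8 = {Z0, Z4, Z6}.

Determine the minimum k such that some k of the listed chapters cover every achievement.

S1 and S3 and S8 together: S1 ∪ S3 ∪ S8 = {Z0, Z1, Z2, Z3, Z4, Z5, Z6, Z7} — every achievement is covered.
Only S3 contains Z7, so S3 is forced; the remaining 4 achievements need at least 2 more chapters (each remaining chapter adds at most 3) — so at least 3 chapters are needed, and 3 is optimal.

3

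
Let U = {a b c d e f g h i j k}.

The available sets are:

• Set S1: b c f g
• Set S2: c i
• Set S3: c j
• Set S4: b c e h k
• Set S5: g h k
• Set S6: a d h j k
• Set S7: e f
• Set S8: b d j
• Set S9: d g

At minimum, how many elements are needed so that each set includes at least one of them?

4

The 4 elements {c, d, f, g} hit every set.
The sets S2, S5, S7, S8 are pairwise disjoint, so any hitting set needs a separate element for each — at least 4. Hence 4 is optimal.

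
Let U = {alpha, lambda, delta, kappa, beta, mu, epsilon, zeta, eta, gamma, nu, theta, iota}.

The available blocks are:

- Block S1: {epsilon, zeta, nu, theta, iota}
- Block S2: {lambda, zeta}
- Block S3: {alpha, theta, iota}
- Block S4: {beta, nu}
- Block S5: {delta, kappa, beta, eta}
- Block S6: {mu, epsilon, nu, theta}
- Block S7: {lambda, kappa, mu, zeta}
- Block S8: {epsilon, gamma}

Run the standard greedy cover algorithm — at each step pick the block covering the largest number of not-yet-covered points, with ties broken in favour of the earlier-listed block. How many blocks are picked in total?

5

Greedy: pick S1 (covers 5 new) → pick S5 (covers 4 new) → pick S7 (covers 2 new) → pick S3 (covers 1 new) → pick S8 (covers 1 new). Total picks: 5.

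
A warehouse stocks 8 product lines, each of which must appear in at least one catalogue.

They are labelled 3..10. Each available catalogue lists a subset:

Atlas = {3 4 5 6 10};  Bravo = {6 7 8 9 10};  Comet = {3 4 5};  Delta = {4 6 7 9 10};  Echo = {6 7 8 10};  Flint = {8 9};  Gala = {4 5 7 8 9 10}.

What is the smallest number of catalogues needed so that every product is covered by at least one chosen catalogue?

2

Atlas and Gala together: Atlas ∪ Gala = {3, 4, 5, 6, 7, 8, 9, 10} — every product is covered.
No single catalogue has all 8 products (the largest, Gala, has 6), so 2 is optimal.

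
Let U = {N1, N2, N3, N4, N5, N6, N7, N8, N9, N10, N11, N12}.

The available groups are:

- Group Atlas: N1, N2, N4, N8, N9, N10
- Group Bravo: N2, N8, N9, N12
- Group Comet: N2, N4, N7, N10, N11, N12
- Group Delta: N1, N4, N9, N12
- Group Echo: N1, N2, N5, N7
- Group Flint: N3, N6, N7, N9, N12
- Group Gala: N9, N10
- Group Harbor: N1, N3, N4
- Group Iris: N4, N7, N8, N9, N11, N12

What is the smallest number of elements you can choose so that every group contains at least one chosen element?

3

Take H = {N1, N7, N9}. Each listed group contains at least one of these, so H is a hitting set of size 3.
No choice of 2 elements meets every group, so 3 is the minimum.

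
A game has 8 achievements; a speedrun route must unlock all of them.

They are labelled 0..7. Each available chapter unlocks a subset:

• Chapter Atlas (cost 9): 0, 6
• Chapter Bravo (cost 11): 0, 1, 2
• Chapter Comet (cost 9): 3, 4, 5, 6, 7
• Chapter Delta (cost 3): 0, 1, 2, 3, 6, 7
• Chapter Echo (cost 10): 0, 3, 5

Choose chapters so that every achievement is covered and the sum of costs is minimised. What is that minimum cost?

Comet, Delta together cover every achievement (Comet ∪ Delta = {0, 1, 2, 3, 4, 5, 6, 7}); total cost 9 + 3 = 12.
No covering selection has total cost below 12.

12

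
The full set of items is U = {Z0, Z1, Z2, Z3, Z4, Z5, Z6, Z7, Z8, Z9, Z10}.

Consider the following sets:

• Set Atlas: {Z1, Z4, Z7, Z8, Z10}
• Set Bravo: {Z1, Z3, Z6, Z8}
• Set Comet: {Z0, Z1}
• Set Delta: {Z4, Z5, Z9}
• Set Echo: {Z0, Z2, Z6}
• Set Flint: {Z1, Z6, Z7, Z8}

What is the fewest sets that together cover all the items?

4

Atlas, Bravo, Delta, and Echo cover everything between them: the union {Z0, Z1, Z2, Z3, Z4, Z5, Z6, Z7, Z8, Z9, Z10} is all of U.
Only Bravo contains Z3, so Bravo is forced; the remaining 7 items need at least 3 more sets (each remaining set adds at most 3) — so at least 4 sets are needed, and 4 is optimal.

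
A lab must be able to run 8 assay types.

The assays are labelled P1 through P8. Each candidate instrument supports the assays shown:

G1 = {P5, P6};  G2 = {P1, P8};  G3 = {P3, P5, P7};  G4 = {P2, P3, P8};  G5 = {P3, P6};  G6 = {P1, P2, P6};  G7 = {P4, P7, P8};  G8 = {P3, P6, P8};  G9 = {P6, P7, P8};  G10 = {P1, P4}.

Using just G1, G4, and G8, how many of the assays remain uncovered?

3

Union of G1, G4, G8 = {P2, P3, P5, P6, P8}.
Not covered: P1, P4, P7 — 3 assays.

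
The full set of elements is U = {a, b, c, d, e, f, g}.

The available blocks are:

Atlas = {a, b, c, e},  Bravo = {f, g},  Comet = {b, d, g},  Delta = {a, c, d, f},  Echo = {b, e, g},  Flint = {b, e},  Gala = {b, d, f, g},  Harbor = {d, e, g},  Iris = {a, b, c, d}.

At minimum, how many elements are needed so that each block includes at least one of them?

The 3 elements {b, d, g} hit every block.
No choice of 2 elements meets every block, so 3 is the minimum.

3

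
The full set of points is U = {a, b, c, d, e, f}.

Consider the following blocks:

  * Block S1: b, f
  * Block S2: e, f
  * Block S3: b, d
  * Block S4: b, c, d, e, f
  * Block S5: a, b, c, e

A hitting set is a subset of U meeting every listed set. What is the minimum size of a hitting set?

2

The 2 points {b, e} hit every block.
The blocks S2, S3 are pairwise disjoint, so any hitting set needs a separate point for each — at least 2. Hence 2 is optimal.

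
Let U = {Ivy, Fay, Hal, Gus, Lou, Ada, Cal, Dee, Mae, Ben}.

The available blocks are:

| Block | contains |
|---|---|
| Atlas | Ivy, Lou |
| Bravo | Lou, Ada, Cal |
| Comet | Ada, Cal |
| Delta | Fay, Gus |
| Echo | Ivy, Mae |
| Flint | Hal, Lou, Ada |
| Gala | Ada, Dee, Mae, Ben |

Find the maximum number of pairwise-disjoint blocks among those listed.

3

Atlas, Comet, Delta are pairwise disjoint (Atlas={Ivy,Lou}; Comet={Ada,Cal}; Delta={Fay,Gus}).
Every remaining block overlaps one of these, and no 4 of the listed blocks are pairwise disjoint, so 3 is the maximum.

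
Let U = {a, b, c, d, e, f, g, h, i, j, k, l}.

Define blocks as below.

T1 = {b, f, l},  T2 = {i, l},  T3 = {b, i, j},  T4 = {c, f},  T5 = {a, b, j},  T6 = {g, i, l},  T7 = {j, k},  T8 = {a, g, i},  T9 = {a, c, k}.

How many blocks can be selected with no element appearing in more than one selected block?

T4, T5, T6 are pairwise disjoint (T4={c,f}; T5={a,b,j}; T6={g,i,l}).
Every remaining block overlaps one of these, and no 4 of the listed blocks are pairwise disjoint, so 3 is the maximum.

3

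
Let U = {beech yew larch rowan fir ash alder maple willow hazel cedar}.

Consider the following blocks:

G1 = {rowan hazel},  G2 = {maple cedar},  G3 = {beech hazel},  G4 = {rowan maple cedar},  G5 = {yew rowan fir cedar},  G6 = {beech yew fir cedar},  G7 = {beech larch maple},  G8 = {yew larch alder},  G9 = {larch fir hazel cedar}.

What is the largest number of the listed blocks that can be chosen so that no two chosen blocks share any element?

3

G2, G3, G8 are pairwise disjoint (G2={maple,cedar}; G3={beech,hazel}; G8={yew,larch,alder}).
Every remaining block overlaps one of these, and no 4 of the listed blocks are pairwise disjoint, so 3 is the maximum.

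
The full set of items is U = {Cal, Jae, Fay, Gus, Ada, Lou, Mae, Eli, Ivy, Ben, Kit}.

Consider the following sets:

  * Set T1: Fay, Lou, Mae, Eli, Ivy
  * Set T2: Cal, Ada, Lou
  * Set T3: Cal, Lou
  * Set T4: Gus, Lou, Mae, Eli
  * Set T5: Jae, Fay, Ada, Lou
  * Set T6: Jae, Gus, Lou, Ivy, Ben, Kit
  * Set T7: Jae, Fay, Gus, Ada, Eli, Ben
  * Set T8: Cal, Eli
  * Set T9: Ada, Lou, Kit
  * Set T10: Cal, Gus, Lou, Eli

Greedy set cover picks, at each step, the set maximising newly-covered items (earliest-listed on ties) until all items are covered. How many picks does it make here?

Greedy: pick T6 (covers 6 new) → pick T1 (covers 3 new) → pick T2 (covers 2 new). Total picks: 3.

3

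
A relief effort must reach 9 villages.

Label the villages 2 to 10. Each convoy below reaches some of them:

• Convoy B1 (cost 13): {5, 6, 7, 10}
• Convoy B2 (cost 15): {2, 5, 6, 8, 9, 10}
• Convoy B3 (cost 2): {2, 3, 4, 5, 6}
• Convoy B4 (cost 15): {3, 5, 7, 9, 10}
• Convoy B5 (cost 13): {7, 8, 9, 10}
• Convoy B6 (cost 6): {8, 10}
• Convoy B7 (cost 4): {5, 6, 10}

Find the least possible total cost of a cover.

15

B3, B5 together cover every village (B3 ∪ B5 = {2, 3, 4, 5, 6, 7, 8, 9, 10}); total cost 2 + 13 = 15.
The greedy pick B3, B6, B5 costs 21; no covering selection beats 15.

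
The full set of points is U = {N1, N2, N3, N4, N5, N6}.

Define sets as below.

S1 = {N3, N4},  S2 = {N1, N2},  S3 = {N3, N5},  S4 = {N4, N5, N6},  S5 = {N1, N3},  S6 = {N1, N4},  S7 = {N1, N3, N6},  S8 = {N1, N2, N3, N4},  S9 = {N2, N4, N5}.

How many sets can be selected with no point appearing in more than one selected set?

2

S3, S6 are pairwise disjoint (S3={N3,N5}; S6={N1,N4}).
Every remaining set overlaps one of these, and no 3 of the listed sets are pairwise disjoint, so 2 is the maximum.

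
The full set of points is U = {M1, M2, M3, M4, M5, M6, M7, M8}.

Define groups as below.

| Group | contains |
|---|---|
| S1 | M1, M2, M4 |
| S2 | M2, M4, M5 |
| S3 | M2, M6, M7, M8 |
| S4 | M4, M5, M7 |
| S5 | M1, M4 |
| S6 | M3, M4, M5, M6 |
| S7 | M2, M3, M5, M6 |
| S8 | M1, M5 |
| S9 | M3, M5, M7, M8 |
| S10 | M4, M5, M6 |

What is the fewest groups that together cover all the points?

S1, S9, and S10 cover everything between them: the union {M1, M2, M3, M4, M5, M6, M7, M8} is all of U.
No 2 of the 10 groups cover everything (all 45 combinations miss at least one point), so 3 is optimal.

3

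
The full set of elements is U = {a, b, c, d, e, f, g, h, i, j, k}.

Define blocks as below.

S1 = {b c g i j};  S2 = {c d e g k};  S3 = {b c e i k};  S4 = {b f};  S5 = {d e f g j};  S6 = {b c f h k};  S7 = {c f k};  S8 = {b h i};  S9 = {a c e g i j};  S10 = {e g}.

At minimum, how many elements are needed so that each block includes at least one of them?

Take T = {b, e, f}. Each listed block contains at least one of these, so T is a hitting set of size 3.
The blocks S7, S8, S10 are pairwise disjoint, so any hitting set needs a separate element for each — at least 3. Hence 3 is optimal.

3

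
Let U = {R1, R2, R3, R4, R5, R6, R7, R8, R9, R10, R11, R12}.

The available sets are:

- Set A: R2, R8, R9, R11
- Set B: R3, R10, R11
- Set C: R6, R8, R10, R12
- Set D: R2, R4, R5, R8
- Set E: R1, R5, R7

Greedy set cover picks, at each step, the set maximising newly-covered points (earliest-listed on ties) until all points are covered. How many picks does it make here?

Greedy: pick A (covers 4 new) → pick C (covers 3 new) → pick E (covers 3 new) → pick B (covers 1 new) → pick D (covers 1 new). Total picks: 5.

5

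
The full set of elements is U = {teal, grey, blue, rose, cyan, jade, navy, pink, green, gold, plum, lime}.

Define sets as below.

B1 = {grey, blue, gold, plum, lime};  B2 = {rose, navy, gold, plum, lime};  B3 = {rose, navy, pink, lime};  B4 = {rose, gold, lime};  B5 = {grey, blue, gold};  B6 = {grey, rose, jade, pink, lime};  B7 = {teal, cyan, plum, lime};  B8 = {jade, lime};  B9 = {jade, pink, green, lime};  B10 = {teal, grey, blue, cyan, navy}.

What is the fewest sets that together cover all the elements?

Take {B2, B9, B10}. Their union is {teal, grey, blue, rose, cyan, jade, navy, pink, green, gold, plum, lime}, which is all 12 elements.
Each set has at most 5 elements, and 2·5 = 10 < 12 — so at least 3 sets are needed, and 3 is optimal.

3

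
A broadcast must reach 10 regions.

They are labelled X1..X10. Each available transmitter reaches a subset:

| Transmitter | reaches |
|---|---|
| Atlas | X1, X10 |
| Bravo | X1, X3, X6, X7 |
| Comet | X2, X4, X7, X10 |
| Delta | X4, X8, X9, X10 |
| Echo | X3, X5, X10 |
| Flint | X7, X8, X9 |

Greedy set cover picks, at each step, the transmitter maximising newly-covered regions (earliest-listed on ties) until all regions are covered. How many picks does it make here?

Greedy: pick Bravo (covers 4 new) → pick Delta (covers 4 new) → pick Comet (covers 1 new) → pick Echo (covers 1 new). Total picks: 4.

4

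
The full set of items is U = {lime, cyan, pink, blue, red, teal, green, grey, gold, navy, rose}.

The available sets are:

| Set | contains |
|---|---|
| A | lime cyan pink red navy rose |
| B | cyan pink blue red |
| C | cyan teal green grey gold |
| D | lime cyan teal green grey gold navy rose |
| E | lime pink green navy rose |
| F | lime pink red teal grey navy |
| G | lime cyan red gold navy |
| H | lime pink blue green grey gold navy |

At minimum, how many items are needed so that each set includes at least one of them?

2

The 2 items {lime, cyan} hit every set.
No single item lies in every set, so at least 2 are needed and 2 is optimal.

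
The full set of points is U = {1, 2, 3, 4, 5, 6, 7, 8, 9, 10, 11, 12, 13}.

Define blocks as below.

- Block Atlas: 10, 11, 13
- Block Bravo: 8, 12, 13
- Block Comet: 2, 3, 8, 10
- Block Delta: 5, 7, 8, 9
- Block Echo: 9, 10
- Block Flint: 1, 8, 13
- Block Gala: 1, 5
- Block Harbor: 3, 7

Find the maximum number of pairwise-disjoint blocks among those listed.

Bravo, Echo, Gala, Harbor are pairwise disjoint (Bravo={8,12,13}; Echo={9,10}; Gala={1,5}; Harbor={3,7}).
Every remaining block overlaps one of these, and no 5 of the listed blocks are pairwise disjoint, so 4 is the maximum.

4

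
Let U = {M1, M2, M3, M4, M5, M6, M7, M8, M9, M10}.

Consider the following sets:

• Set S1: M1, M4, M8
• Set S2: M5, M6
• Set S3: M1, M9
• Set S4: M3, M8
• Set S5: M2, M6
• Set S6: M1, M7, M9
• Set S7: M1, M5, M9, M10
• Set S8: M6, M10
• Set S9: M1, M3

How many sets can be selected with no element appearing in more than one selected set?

S3, S4, S5 are pairwise disjoint (S3={M1,M9}; S4={M3,M8}; S5={M2,M6}).
Every remaining set overlaps one of these, and no 4 of the listed sets are pairwise disjoint, so 3 is the maximum.

3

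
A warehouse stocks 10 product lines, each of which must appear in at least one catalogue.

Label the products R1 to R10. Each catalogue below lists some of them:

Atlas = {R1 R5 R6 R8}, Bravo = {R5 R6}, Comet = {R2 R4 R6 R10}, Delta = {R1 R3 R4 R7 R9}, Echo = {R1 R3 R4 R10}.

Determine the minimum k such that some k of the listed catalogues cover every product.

Atlas and Comet and Delta together: Atlas ∪ Comet ∪ Delta = {R1, R2, R3, R4, R5, R6, R7, R8, R9, R10} — every product is covered.
Only Comet contains R2, so Comet is forced; the remaining 6 products need at least 2 more catalogues (each remaining catalogue adds at most 4) — so at least 3 catalogues are needed, and 3 is optimal.

3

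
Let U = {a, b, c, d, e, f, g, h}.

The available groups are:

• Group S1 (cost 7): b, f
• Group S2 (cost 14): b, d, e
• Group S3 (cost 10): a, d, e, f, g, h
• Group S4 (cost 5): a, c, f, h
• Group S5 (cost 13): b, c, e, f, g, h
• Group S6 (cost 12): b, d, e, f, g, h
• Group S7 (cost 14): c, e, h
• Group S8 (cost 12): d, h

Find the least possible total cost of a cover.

17

S4, S6 together cover every element (S4 ∪ S6 = {a, b, c, d, e, f, g, h}); total cost 5 + 12 = 17.
No covering selection has total cost below 17.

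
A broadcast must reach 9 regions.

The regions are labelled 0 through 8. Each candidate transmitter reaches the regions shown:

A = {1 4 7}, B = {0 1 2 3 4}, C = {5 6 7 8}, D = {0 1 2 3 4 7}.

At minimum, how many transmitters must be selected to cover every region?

2

Take {B, C}. Their union is {0, 1, 2, 3, 4, 5, 6, 7, 8}, which is all 9 regions.
No single transmitter has all 9 regions (the largest, D, has 6), so 2 is optimal.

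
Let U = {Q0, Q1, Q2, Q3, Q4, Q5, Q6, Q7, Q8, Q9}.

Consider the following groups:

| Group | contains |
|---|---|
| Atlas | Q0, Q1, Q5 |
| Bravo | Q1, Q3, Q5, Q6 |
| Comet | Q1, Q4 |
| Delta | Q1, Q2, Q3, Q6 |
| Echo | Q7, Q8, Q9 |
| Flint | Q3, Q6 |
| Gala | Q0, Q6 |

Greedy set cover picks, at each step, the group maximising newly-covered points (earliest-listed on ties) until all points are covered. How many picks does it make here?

5

Greedy: pick Bravo (covers 4 new) → pick Echo (covers 3 new) → pick Atlas (covers 1 new) → pick Comet (covers 1 new) → pick Delta (covers 1 new). Total picks: 5.
(The true minimum cover uses only 4 groups, so greedy is not optimal here.)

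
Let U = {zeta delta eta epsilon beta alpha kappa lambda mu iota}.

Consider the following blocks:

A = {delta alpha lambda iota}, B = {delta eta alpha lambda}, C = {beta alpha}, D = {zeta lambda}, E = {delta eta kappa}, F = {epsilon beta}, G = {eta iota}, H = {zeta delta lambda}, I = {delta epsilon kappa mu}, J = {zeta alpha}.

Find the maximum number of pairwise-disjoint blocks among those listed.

4

C, D, G, I are pairwise disjoint (C={beta,alpha}; D={zeta,lambda}; G={eta,iota}; I={delta,epsilon,kappa,mu}).
Every remaining block overlaps one of these, and no 5 of the listed blocks are pairwise disjoint, so 4 is the maximum.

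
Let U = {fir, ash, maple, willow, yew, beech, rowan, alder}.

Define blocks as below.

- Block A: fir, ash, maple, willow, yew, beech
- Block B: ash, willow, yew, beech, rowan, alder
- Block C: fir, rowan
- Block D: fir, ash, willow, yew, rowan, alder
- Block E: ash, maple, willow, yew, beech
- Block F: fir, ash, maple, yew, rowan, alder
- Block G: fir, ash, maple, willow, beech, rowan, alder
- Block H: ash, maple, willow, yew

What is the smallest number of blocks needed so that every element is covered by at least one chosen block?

D and E together: D ∪ E = {fir, ash, maple, willow, yew, beech, rowan, alder} — every element is covered.
No single block has all 8 elements (the largest, G, has 7), so 2 is optimal.

2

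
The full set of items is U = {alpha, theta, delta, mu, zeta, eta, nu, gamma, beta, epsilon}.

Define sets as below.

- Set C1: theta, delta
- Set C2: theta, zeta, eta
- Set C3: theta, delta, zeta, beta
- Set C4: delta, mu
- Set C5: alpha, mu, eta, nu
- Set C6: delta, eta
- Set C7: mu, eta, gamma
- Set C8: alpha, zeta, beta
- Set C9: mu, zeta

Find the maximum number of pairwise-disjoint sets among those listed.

3

C1, C7, C8 are pairwise disjoint (C1={theta,delta}; C7={mu,eta,gamma}; C8={alpha,zeta,beta}).
Every remaining set overlaps one of these, and no 4 of the listed sets are pairwise disjoint, so 3 is the maximum.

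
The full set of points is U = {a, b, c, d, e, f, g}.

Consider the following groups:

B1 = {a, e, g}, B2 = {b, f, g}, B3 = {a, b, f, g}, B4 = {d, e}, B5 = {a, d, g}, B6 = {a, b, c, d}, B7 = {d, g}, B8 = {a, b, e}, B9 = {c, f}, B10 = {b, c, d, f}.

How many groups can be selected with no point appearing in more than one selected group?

B7, B8, B9 are pairwise disjoint (B7={d,g}; B8={a,b,e}; B9={c,f}).
Every remaining group overlaps one of these, and no 4 of the listed groups are pairwise disjoint, so 3 is the maximum.

3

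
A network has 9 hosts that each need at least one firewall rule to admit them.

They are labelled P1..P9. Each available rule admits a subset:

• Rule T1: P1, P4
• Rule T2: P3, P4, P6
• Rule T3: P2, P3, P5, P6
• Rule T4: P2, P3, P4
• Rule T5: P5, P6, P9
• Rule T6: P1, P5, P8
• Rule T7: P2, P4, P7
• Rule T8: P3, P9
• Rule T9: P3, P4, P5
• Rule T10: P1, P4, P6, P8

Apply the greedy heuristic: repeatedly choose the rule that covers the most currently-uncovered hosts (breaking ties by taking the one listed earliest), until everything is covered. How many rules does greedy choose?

4

Greedy: pick T3 (covers 4 new) → pick T10 (covers 3 new) → pick T5 (covers 1 new) → pick T7 (covers 1 new). Total picks: 4.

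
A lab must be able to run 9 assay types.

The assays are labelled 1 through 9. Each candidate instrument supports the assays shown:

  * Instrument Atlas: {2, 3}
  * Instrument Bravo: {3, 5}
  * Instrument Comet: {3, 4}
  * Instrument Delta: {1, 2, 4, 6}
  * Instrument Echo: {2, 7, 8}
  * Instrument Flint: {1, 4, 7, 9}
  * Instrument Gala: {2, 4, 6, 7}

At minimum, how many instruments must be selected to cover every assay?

Take {Bravo, Echo, Flint, Gala}. Their union is {1, 2, 3, 4, 5, 6, 7, 8, 9}, which is all 9 assays.
Only Flint contains 9, so Flint is forced; the remaining 5 assays need at least 3 more instruments (each remaining instrument adds at most 2) — so at least 4 instruments are needed, and 4 is optimal.

4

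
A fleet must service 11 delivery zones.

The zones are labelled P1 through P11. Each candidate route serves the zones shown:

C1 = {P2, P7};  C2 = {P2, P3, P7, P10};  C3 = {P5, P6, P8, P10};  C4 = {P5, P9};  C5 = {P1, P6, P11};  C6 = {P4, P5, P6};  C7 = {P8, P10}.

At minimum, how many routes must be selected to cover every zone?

C2 and C4 and C5 and C6 and C7 together: C2 ∪ C4 ∪ C5 ∪ C6 ∪ C7 = {P1, P2, P3, P4, P5, P6, P7, P8, P9, P10, P11} — every zone is covered.
No 4 of the 7 routes cover everything (all 35 combinations miss at least one zone), so 5 is optimal.

5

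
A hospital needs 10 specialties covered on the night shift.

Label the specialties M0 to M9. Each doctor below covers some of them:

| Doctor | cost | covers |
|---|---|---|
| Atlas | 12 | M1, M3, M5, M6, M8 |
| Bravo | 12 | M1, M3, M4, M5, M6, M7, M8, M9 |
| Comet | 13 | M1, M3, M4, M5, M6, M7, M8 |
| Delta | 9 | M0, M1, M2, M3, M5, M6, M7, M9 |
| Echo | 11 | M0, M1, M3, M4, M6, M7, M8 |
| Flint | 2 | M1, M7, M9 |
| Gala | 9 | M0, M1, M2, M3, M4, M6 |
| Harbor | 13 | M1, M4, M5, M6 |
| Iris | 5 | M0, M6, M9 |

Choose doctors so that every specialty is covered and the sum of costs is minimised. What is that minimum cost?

Delta, Echo together cover every specialty (Delta ∪ Echo = {M0, M1, M2, M3, M4, M5, M6, M7, M8, M9}); total cost 9 + 11 = 20.
The greedy pick Flint, Delta, Echo costs 22; no covering selection beats 20.

20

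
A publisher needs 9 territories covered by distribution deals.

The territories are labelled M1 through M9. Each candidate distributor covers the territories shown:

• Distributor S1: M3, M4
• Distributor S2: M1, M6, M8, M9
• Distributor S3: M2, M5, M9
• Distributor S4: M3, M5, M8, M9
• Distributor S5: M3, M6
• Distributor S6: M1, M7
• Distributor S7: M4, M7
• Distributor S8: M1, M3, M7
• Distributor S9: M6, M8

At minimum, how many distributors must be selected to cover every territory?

4

Take {S3, S7, S8, S9}. Their union is {M1, M2, M3, M4, M5, M6, M7, M8, M9}, which is all 9 territories.
No 3 of the 9 distributors cover everything (all 84 combinations miss at least one territory), so 4 is optimal.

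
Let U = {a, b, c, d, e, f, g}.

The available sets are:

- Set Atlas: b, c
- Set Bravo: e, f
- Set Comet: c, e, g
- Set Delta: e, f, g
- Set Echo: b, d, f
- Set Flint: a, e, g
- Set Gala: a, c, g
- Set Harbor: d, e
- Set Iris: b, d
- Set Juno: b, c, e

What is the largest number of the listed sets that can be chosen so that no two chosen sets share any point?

3

Bravo, Gala, Iris are pairwise disjoint (Bravo={e,f}; Gala={a,c,g}; Iris={b,d}).
Every remaining set overlaps one of these, and no 4 of the listed sets are pairwise disjoint, so 3 is the maximum.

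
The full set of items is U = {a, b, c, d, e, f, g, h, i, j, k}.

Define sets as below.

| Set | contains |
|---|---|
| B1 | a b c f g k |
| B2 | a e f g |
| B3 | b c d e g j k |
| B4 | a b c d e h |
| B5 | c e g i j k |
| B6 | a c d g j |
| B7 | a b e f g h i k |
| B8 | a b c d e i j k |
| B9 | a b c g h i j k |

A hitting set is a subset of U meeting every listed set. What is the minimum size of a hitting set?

2

The 2 items {a, k} hit every set.
No single item lies in every set, so at least 2 are needed and 2 is optimal.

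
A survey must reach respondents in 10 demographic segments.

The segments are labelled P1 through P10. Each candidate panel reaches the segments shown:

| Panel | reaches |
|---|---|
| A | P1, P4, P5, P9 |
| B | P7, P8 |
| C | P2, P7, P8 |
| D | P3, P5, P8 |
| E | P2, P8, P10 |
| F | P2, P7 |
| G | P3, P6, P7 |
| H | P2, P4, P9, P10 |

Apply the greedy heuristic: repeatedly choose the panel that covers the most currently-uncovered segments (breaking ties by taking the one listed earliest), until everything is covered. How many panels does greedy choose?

Greedy: pick A (covers 4 new) → pick C (covers 3 new) → pick G (covers 2 new) → pick E (covers 1 new). Total picks: 4.
(The true minimum cover uses only 3 panels, so greedy is not optimal here.)

4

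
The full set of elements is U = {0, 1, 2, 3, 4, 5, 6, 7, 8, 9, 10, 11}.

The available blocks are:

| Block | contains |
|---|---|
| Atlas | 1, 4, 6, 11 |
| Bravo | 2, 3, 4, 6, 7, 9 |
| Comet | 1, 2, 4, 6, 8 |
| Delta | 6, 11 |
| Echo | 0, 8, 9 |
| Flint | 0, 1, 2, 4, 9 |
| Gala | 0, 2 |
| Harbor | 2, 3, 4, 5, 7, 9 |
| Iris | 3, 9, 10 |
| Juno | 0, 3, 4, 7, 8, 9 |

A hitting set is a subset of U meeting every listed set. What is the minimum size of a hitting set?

3

Take H = {0, 3, 6}. Each listed block contains at least one of these, so H is a hitting set of size 3.
The blocks Atlas, Gala, Iris are pairwise disjoint, so any hitting set needs a separate element for each — at least 3. Hence 3 is optimal.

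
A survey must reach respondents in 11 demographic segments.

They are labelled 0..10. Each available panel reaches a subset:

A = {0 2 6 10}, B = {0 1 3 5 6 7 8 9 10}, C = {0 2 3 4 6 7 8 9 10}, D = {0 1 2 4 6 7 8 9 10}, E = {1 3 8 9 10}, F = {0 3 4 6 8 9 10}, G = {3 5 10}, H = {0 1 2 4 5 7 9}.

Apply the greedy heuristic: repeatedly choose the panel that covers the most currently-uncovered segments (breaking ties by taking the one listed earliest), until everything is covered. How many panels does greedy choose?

Greedy: pick B (covers 9 new) → pick C (covers 2 new). Total picks: 2.

2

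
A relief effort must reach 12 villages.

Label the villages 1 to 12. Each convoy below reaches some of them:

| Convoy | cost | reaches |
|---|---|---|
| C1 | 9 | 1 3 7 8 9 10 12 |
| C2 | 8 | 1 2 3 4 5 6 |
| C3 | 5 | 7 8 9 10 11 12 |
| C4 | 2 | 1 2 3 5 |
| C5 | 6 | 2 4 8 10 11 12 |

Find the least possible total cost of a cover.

13

C2, C3 together cover every village (C2 ∪ C3 = {1, 2, 3, 4, 5, 6, 7, 8, 9, 10, 11, 12}); total cost 8 + 5 = 13.
The greedy pick C4, C3, C2 costs 15; no covering selection beats 13.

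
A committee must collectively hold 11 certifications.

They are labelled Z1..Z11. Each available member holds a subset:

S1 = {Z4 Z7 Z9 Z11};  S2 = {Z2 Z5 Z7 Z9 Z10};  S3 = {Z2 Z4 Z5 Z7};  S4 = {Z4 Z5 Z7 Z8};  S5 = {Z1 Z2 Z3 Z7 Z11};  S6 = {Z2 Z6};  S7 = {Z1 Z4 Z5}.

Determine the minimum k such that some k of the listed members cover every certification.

S2 and S4 and S5 and S6 together: S2 ∪ S4 ∪ S5 ∪ S6 = {Z1, Z2, Z3, Z4, Z5, Z6, Z7, Z8, Z9, Z10, Z11} — every certification is covered.
Only S6 contains Z6, so S6 is forced; the remaining 9 certifications need at least 3 more members (each remaining member adds at most 4) — so at least 4 members are needed, and 4 is optimal.

4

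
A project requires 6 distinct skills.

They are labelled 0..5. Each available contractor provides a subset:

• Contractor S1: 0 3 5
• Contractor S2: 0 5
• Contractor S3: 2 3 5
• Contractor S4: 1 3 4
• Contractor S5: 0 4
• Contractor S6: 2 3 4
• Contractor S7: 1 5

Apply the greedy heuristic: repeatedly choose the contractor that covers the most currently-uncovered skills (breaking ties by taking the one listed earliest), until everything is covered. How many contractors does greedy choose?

Greedy: pick S1 (covers 3 new) → pick S4 (covers 2 new) → pick S3 (covers 1 new). Total picks: 3.

3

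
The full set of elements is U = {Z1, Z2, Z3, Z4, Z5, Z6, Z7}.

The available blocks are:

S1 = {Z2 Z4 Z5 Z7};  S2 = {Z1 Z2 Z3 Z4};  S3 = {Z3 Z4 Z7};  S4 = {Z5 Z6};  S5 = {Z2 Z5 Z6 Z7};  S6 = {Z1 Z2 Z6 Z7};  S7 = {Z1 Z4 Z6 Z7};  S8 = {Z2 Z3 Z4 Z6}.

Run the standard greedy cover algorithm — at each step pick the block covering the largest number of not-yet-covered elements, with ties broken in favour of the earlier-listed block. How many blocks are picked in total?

Greedy: pick S1 (covers 4 new) → pick S2 (covers 2 new) → pick S4 (covers 1 new). Total picks: 3.
(The true minimum cover uses only 2 blocks, so greedy is not optimal here.)

3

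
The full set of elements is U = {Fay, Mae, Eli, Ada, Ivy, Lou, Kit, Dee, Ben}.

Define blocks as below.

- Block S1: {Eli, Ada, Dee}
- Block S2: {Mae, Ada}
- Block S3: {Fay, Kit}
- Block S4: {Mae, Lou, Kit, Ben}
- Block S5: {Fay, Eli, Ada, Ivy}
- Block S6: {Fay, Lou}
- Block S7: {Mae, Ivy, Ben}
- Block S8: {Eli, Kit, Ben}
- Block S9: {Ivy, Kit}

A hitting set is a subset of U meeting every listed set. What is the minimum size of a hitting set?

4

H = {Mae, Ada, Lou, Kit} meets every block (each contains at least one member of H), and |H| = 4.
No choice of 3 elements meets every block, so 4 is the minimum.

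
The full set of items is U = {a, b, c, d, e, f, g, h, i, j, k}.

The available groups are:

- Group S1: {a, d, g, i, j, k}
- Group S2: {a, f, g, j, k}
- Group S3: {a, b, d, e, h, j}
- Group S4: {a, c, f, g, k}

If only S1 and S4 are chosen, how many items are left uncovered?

Union of S1, S4 = {a, c, d, f, g, i, j, k}.
Not covered: b, e, h — 3 items.

3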